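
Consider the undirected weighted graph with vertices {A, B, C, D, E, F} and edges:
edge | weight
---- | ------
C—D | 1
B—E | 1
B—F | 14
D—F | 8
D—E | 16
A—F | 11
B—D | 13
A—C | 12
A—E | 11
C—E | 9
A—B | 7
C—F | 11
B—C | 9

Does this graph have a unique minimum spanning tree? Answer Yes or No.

No

Kruskal: consider edges lightest-first.
B—E (1): add. Components now {A} {B,E} {C} {D} {F}
C—D (1): add. Components now {A} {B,E} {C,D} {F}
A—B (7): add. Components now {A,B,E} {C,D} {F}
D—F (8): add. Components now {A,B,E} {C,D,F}
B—C (9): add. Components now {A,B,C,D,E,F}
Non-tree edge C—E has weight 9, equal to the heaviest edge on its tree cycle — swapping gives another MST of the same weight. Not unique.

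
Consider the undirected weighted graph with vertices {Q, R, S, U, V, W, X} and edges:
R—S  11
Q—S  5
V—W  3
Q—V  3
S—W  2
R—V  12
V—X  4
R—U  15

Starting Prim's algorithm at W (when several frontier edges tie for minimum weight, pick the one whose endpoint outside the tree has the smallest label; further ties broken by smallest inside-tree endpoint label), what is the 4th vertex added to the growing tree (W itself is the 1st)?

Prim's algorithm from W:
Step 1: frontier [S—W 2, V—W 3] → take S—W (2); add S.
Step 2: frontier [Q—S 5, R—S 11, V—W 3] → take V—W (3); add V.
Step 3: frontier [Q—S 5, R—S 11, Q—V 3, V—X 4, R—V 12] → take Q—V (3); add Q.
Step 4: frontier [R—S 11, V—X 4, R—V 12] → take V—X (4); add X.
Step 5: frontier [R—S 11, R—V 12] → take R—S (11); add R.
Step 6: frontier [R—U 15] → take R—U (15); add U.
Vertex order: W, S, V, Q, X, R, U. The 4th vertex is Q.

Q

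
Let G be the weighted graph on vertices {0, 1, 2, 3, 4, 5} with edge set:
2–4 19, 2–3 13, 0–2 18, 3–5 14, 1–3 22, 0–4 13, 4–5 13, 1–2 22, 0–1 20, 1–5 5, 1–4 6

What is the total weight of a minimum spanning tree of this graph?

Grow the tree from 0 using Prim:
Step 1: frontier [0–4 13, 0–2 18, 0–1 20] → take 0–4 (13); add 4.
Step 2: frontier [0–2 18, 0–1 20, 1–4 6, 4–5 13, 2–4 19] → take 1–4 (6); add 1.
Step 3: frontier [0–2 18, 1–5 5, 1–2 22, 1–3 22, 4–5 13, 2–4 19] → take 1–5 (5); add 5.
Step 4: frontier [0–2 18, 1–2 22, 1–3 22, 2–4 19, 3–5 14] → take 3–5 (14); add 3.
Step 5: frontier [0–2 18, 1–2 22, 2–3 13, 2–4 19] → take 2–3 (13); add 2.
MST edges: 0–4, 1–4, 1–5, 3–5, 2–3; total weight 13+6+5+14+13 = 51.

51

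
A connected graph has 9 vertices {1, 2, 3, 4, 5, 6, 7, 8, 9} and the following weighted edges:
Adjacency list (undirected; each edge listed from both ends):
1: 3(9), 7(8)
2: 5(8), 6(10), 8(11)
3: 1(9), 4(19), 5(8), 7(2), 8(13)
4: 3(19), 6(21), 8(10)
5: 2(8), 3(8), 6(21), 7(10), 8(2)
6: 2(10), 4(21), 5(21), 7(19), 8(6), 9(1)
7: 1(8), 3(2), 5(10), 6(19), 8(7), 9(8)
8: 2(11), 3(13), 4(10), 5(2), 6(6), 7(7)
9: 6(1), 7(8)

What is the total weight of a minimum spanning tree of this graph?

Sort edges by weight, then run Kruskal:
6–9 (1): add — endpoints in different components.
3–7 (2): add — endpoints in different components.
5–8 (2): add — endpoints in different components.
6–8 (6): add — endpoints in different components.
7–8 (7): add — endpoints in different components.
1–7 (8): add — endpoints in different components.
2–5 (8): add — endpoints in different components.
3–5 (8): skip — 3 and 5 already connected.
7–9 (8): skip — 7 and 9 already connected.
1–3 (9): skip — 1 and 3 already connected.
2–6 (10): skip — 2 and 6 already connected.
4–8 (10): add — endpoints in different components.
MST edges: 6–9, 3–7, 5–8, 6–8, 7–8, 1–7, 2–5, 4–8; total weight 1+2+2+6+7+8+8+10 = 44.

44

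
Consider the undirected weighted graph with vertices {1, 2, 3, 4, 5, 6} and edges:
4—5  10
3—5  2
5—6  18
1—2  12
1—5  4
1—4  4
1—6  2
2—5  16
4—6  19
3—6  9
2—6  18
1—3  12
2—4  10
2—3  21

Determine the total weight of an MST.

22

Kruskal: consider edges lightest-first.
1—6 (2): add — endpoints in different components.
3—5 (2): add — endpoints in different components.
1—4 (4): add — endpoints in different components.
1—5 (4): add — endpoints in different components.
3—6 (9): skip — 3 and 6 already connected.
2—4 (10): add — endpoints in different components.
MST edges: 1—6, 3—5, 1—4, 1—5, 2—4; total weight 2+2+4+4+10 = 22.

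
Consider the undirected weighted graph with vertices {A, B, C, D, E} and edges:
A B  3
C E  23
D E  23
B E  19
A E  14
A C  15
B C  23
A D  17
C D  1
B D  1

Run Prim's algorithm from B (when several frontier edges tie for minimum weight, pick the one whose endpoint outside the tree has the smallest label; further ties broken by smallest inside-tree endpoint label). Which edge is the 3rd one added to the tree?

Prim's algorithm from B:
Step 1: frontier [B D 1, A B 3, B E 19, B C 23] → take B D (1); add D.
Step 2: frontier [A B 3, B E 19, B C 23, C D 1, A D 17, D E 23] → take C D (1); add C.
Step 3: frontier [A B 3, B E 19, A C 15, C E 23, A D 17, D E 23] → take A B (3); add A.
Step 4: frontier [A E 14, B E 19, C E 23, D E 23] → take A E (14); add E.
The 3rd edge added is A B.

A-B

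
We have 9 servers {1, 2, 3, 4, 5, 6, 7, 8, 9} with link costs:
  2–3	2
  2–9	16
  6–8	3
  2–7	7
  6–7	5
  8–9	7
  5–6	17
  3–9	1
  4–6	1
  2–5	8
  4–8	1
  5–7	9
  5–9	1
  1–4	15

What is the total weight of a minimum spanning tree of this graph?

Prim, starting at 9.
Step 1: frontier [3–9 1, 5–9 1, 8–9 7, 2–9 16] → take 3–9 (1); add 3.
Step 2: frontier [2–3 2, 5–9 1, 8–9 7, 2–9 16] → take 5–9 (1); add 5.
Step 3: frontier [2–3 2, 2–5 8, 5–7 9, 5–6 17, 8–9 7, 2–9 16] → take 2–3 (2); add 2.
Step 4: frontier [2–7 7, 5–7 9, 5–6 17, 8–9 7] → take 2–7 (7); add 7.
Step 5: frontier [5–6 17, 6–7 5, 8–9 7] → take 6–7 (5); add 6.
Step 6: frontier [4–6 1, 6–8 3, 8–9 7] → take 4–6 (1); add 4.
Step 7: frontier [4–8 1, 1–4 15, 6–8 3, 8–9 7] → take 4–8 (1); add 8.
Step 8: frontier [1–4 15] → take 1–4 (15); add 1.
MST edges: 3–9, 5–9, 2–3, 2–7, 6–7, 4–6, 4–8, 1–4; total weight 1+1+2+7+5+1+1+15 = 33.

33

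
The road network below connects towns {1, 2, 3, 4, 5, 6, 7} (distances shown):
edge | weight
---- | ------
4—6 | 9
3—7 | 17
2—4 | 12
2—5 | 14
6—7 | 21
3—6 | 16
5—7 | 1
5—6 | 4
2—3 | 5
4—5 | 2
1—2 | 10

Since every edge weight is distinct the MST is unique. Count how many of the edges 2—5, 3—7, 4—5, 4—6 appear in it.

Kruskal: consider edges lightest-first.
5—7 (1): add. Components now {1} {2} {3} {4} {5,7} {6}
4—5 (2): add. Components now {1} {2} {3} {4,5,7} {6}
5—6 (4): add. Components now {1} {2} {3} {4,5,6,7}
2—3 (5): add. Components now {1} {2,3} {4,5,6,7}
4—6 (9): skip — 4 and 6 already connected.
1—2 (10): add. Components now {1,2,3} {4,5,6,7}
2—4 (12): add. Components now {1,2,3,4,5,6,7}
MST edge set: {5—7, 4—5, 5—6, 2—3, 1—2, 2—4}.
Of the listed edges, {4—5} are in the MST → 1.

1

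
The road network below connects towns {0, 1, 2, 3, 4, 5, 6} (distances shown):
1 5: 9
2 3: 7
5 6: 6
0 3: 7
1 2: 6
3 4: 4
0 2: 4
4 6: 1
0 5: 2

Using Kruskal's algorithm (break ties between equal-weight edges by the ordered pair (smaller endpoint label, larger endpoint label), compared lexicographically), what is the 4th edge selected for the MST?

Kruskal's algorithm — process edges by increasing weight (ties by edge label):
4 6 (1): add. Components now {0} {1} {2} {3} {4,6} {5}
0 5 (2): add. Components now {0,5} {1} {2} {3} {4,6}
0 2 (4): add. Components now {0,2,5} {1} {3} {4,6}
3 4 (4): add. Components now {0,2,5} {1} {3,4,6}
1 2 (6): add. Components now {0,1,2,5} {3,4,6}
5 6 (6): add. Components now {0,1,2,3,4,5,6}
The 4th edge added is 3 4.

3-4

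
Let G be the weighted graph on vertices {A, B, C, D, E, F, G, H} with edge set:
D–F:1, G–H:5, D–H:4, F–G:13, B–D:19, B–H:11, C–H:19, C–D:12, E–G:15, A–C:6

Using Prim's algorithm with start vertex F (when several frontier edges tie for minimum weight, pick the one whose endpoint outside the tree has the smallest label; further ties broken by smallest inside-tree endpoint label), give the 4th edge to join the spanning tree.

Prim's algorithm from F:
Step 1: cheapest edge leaving the tree is D–F (1); add D.
Step 2: cheapest edge leaving the tree is D–H (4); add H.
Step 3: cheapest edge leaving the tree is G–H (5); add G.
Step 4: cheapest edge leaving the tree is B–H (11); add B.
Step 5: cheapest edge leaving the tree is C–D (12); add C.
Step 6: cheapest edge leaving the tree is A–C (6); add A.
Step 7: cheapest edge leaving the tree is E–G (15); add E.
The 4th edge added is B–H.

B-H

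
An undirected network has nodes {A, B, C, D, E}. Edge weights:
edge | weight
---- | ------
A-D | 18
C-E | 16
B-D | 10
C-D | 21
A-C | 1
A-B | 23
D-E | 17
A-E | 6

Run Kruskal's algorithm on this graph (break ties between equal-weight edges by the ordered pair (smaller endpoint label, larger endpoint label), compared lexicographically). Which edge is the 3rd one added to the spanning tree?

B-D

Kruskal's algorithm — process edges by increasing weight (ties by edge label):
A-C (1): add. Components now {A,C} {B} {D} {E}
A-E (6): add. Components now {A,C,E} {B} {D}
B-D (10): add. Components now {A,C,E} {B,D}
C-E (16): skip — C and E already connected.
D-E (17): add. Components now {A,B,C,D,E}
The 3rd edge added is B-D.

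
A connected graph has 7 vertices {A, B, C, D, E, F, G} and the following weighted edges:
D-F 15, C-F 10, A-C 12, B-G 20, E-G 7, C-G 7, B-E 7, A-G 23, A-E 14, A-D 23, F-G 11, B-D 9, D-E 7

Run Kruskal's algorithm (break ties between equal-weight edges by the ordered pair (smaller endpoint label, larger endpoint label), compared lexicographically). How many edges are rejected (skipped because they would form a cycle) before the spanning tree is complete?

2

Sort edges by weight, then run Kruskal:
B-E (7): add — endpoints in different components.
C-G (7): add — endpoints in different components.
D-E (7): add — endpoints in different components.
E-G (7): add — endpoints in different components.
B-D (9): skip — B and D already connected.
C-F (10): add — endpoints in different components.
F-G (11): skip — F and G already connected.
A-C (12): add — endpoints in different components.
Edges rejected before the tree was complete: 2.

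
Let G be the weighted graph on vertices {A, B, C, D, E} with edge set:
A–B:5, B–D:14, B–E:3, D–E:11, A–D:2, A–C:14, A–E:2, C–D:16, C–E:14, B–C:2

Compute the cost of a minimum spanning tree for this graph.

9

Sort edges by weight, then run Kruskal:
A–D (2): add — endpoints in different components.
A–E (2): add — endpoints in different components.
B–C (2): add — endpoints in different components.
B–E (3): add — endpoints in different components.
MST edges: A–D, A–E, B–C, B–E; total weight 2+2+2+3 = 9.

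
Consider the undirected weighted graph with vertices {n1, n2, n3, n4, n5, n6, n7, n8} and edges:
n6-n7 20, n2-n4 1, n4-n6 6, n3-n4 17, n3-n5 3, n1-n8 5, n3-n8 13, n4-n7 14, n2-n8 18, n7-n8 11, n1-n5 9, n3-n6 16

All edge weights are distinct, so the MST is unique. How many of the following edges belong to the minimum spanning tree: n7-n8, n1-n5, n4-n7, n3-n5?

4

Sort edges by weight, then run Kruskal:
n2-n4 (1): add — endpoints in different components.
n3-n5 (3): add — endpoints in different components.
n1-n8 (5): add — endpoints in different components.
n4-n6 (6): add — endpoints in different components.
n1-n5 (9): add — endpoints in different components.
n7-n8 (11): add — endpoints in different components.
n3-n8 (13): skip — n3 and n8 already connected.
n4-n7 (14): add — endpoints in different components.
MST edge set: {n2-n4, n3-n5, n1-n8, n4-n6, n1-n5, n7-n8, n4-n7}.
Of the listed edges, {n7-n8, n1-n5, n4-n7, n3-n5} are in the MST → 4.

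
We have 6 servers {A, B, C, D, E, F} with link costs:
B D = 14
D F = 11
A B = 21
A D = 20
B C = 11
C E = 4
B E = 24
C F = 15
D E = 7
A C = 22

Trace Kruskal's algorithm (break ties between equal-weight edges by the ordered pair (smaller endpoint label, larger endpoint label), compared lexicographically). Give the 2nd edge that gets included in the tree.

D-E

Kruskal's algorithm — process edges by increasing weight (ties by edge label):
C E (4): add — endpoints in different components.
D E (7): add — endpoints in different components.
B C (11): add — endpoints in different components.
D F (11): add — endpoints in different components.
B D (14): skip — B and D already connected.
C F (15): skip — C and F already connected.
A D (20): add — endpoints in different components.
The 2nd edge added is D E.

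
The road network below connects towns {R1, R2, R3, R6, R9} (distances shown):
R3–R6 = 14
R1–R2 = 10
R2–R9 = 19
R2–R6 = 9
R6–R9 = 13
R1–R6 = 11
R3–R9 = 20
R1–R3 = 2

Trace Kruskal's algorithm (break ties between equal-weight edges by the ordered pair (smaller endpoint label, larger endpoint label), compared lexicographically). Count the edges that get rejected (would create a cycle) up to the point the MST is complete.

Kruskal: consider edges lightest-first.
R1–R3 (2): add. Components now {R1,R3} {R9} {R2} {R6}
R2–R6 (9): add. Components now {R1,R3} {R9} {R2,R6}
R1–R2 (10): add. Components now {R1,R2,R3,R6} {R9}
R1–R6 (11): skip — R1 and R6 already connected.
R6–R9 (13): add. Components now {R1,R2,R3,R6,R9}
Edges rejected before the tree was complete: 1.

1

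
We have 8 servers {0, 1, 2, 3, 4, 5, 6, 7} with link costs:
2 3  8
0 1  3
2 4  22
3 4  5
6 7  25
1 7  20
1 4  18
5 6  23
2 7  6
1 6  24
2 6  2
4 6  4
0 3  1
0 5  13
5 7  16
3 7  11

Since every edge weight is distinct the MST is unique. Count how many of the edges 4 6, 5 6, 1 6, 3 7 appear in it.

1

Kruskal's algorithm — process edges by increasing weight (ties by edge label):
0 3 (1): add — endpoints in different components.
2 6 (2): add — endpoints in different components.
0 1 (3): add — endpoints in different components.
4 6 (4): add — endpoints in different components.
3 4 (5): add — endpoints in different components.
2 7 (6): add — endpoints in different components.
2 3 (8): skip — 2 and 3 already connected.
3 7 (11): skip — 3 and 7 already connected.
0 5 (13): add — endpoints in different components.
MST edge set: {0 3, 2 6, 0 1, 4 6, 3 4, 2 7, 0 5}.
Of the listed edges, {4 6} are in the MST → 1.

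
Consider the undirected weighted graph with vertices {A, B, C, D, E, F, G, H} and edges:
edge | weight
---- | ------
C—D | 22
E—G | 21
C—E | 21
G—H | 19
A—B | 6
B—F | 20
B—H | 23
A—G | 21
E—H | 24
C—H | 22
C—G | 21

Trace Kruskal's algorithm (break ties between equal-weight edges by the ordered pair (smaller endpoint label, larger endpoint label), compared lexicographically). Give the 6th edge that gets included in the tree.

Kruskal: consider edges lightest-first.
A—B (6): add — endpoints in different components.
G—H (19): add — endpoints in different components.
B—F (20): add — endpoints in different components.
A—G (21): add — endpoints in different components.
C—E (21): add — endpoints in different components.
C—G (21): add — endpoints in different components.
E—G (21): skip — E and G already connected.
C—D (22): add — endpoints in different components.
The 6th edge added is C—G.

C-G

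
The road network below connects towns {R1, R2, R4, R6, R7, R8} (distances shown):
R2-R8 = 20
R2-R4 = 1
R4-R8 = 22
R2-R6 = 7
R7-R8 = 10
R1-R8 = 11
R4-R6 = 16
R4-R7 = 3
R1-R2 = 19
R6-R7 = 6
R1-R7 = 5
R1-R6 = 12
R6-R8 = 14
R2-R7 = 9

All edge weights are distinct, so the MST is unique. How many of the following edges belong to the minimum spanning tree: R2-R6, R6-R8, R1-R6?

0

Kruskal: consider edges lightest-first.
R2-R4 (1): add. Components now {R2,R4} {R1} {R6} {R8} {R7}
R4-R7 (3): add. Components now {R2,R4,R7} {R1} {R6} {R8}
R1-R7 (5): add. Components now {R1,R2,R4,R7} {R6} {R8}
R6-R7 (6): add. Components now {R1,R2,R4,R6,R7} {R8}
R2-R6 (7): skip — R2 and R6 already connected.
R2-R7 (9): skip — R2 and R7 already connected.
R7-R8 (10): add. Components now {R1,R2,R4,R6,R7,R8}
MST edge set: {R2-R4, R4-R7, R1-R7, R6-R7, R7-R8}.
Of the listed edges, {} are in the MST → 0.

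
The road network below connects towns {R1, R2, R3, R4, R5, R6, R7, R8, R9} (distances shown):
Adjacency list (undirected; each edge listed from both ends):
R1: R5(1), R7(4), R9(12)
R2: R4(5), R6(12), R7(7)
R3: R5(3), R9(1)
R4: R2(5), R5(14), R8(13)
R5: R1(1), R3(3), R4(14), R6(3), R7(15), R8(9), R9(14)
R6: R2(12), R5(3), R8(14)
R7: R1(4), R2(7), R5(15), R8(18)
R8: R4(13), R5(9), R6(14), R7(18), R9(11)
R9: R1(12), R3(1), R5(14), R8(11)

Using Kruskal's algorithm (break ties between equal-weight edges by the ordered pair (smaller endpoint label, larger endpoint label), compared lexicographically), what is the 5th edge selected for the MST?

Sort edges by weight, then run Kruskal:
R1—R5 (1): add — endpoints in different components.
R3—R9 (1): add — endpoints in different components.
R3—R5 (3): add — endpoints in different components.
R5—R6 (3): add — endpoints in different components.
R1—R7 (4): add — endpoints in different components.
R2—R4 (5): add — endpoints in different components.
R2—R7 (7): add — endpoints in different components.
R5—R8 (9): add — endpoints in different components.
The 5th edge added is R1—R7.

R1-R7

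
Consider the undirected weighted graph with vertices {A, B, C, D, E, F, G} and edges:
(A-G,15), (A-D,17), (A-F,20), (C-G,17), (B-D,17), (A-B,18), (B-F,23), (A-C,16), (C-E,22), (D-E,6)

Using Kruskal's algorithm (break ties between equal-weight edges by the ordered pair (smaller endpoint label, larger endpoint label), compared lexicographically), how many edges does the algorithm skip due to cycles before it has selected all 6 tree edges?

Kruskal: consider edges lightest-first.
D-E (6): add. Components now {A} {B} {C} {D,E} {F} {G}
A-G (15): add. Components now {A,G} {B} {C} {D,E} {F}
A-C (16): add. Components now {A,C,G} {B} {D,E} {F}
A-D (17): add. Components now {A,C,D,E,G} {B} {F}
B-D (17): add. Components now {A,B,C,D,E,G} {F}
C-G (17): skip — C and G already connected.
A-B (18): skip — A and B already connected.
A-F (20): add. Components now {A,B,C,D,E,F,G}
Edges rejected before the tree was complete: 2.

2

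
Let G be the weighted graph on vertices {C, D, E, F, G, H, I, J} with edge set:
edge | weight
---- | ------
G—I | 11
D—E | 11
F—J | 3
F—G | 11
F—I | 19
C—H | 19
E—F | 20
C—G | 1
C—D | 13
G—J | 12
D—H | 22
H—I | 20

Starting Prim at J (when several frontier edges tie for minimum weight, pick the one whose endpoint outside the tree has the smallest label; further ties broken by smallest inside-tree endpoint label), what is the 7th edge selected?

C-H

Prim's algorithm from J:
Step 1: frontier [F—J 3, G—J 12] → take F—J (3); add F.
Step 2: frontier [F—G 11, F—I 19, E—F 20, G—J 12] → take F—G (11); add G.
Step 3: frontier [F—I 19, E—F 20, C—G 1, G—I 11] → take C—G (1); add C.
Step 4: frontier [C—D 13, C—H 19, F—I 19, E—F 20, G—I 11] → take G—I (11); add I.
Step 5: frontier [C—D 13, C—H 19, E—F 20, H—I 20] → take C—D (13); add D.
Step 6: frontier [C—H 19, D—E 11, D—H 22, E—F 20, H—I 20] → take D—E (11); add E.
Step 7: frontier [C—H 19, D—H 22, H—I 20] → take C—H (19); add H.
The 7th edge added is C—H.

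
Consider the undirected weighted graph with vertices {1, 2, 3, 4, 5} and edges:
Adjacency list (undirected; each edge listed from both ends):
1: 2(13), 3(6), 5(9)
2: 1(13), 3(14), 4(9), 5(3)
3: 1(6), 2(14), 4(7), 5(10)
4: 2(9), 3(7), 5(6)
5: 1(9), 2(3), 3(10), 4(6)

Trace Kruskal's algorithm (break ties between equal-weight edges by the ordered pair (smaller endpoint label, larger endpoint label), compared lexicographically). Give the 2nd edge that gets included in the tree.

1-3

Kruskal's algorithm — process edges by increasing weight (ties by edge label):
2-5 (3): add. Components now {1} {2,5} {3} {4}
1-3 (6): add. Components now {1,3} {2,5} {4}
4-5 (6): add. Components now {1,3} {2,4,5}
3-4 (7): add. Components now {1,2,3,4,5}
The 2nd edge added is 1-3.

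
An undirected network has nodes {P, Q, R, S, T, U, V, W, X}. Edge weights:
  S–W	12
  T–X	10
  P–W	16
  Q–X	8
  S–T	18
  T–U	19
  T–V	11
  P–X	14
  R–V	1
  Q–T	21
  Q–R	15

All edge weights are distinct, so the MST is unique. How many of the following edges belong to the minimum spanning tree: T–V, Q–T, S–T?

1

Kruskal's algorithm — process edges by increasing weight (ties by edge label):
R–V (1): add — endpoints in different components.
Q–X (8): add — endpoints in different components.
T–X (10): add — endpoints in different components.
T–V (11): add — endpoints in different components.
S–W (12): add — endpoints in different components.
P–X (14): add — endpoints in different components.
Q–R (15): skip — R and Q already connected.
P–W (16): add — endpoints in different components.
S–T (18): skip — S and T already connected.
T–U (19): add — endpoints in different components.
MST edge set: {R–V, Q–X, T–X, T–V, S–W, P–X, P–W, T–U}.
Of the listed edges, {T–V} are in the MST → 1.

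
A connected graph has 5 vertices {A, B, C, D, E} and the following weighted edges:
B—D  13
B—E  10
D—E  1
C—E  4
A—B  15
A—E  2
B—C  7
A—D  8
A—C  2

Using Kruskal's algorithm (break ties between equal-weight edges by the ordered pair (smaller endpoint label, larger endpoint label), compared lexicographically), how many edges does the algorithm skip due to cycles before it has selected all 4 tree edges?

1

Kruskal's algorithm — process edges by increasing weight (ties by edge label):
D—E (1): add — endpoints in different components.
A—C (2): add — endpoints in different components.
A—E (2): add — endpoints in different components.
C—E (4): skip — C and E already connected.
B—C (7): add — endpoints in different components.
Edges rejected before the tree was complete: 1.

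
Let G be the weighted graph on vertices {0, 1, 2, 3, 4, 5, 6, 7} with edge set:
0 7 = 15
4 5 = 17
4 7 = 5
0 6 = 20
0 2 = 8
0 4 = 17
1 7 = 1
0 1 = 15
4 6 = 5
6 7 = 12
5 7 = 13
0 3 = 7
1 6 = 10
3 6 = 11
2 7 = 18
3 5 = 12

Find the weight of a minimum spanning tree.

49

Kruskal: consider edges lightest-first.
1 7 (1): add — endpoints in different components.
4 6 (5): add — endpoints in different components.
4 7 (5): add — endpoints in different components.
0 3 (7): add — endpoints in different components.
0 2 (8): add — endpoints in different components.
1 6 (10): skip — 1 and 6 already connected.
3 6 (11): add — endpoints in different components.
3 5 (12): add — endpoints in different components.
MST edges: 1 7, 4 6, 4 7, 0 3, 0 2, 3 6, 3 5; total weight 1+5+5+7+8+11+12 = 49.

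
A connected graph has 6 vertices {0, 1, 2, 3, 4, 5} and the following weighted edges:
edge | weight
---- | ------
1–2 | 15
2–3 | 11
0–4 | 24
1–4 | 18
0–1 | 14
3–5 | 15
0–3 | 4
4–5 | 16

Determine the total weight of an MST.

Prim's algorithm from 0:
Step 1: cheapest edge leaving the tree is 0–3 (4); add 3.
Step 2: cheapest edge leaving the tree is 2–3 (11); add 2.
Step 3: cheapest edge leaving the tree is 0–1 (14); add 1.
Step 4: cheapest edge leaving the tree is 3–5 (15); add 5.
Step 5: cheapest edge leaving the tree is 4–5 (16); add 4.
MST edges: 0–3, 2–3, 0–1, 3–5, 4–5; total weight 4+11+14+15+16 = 60.

60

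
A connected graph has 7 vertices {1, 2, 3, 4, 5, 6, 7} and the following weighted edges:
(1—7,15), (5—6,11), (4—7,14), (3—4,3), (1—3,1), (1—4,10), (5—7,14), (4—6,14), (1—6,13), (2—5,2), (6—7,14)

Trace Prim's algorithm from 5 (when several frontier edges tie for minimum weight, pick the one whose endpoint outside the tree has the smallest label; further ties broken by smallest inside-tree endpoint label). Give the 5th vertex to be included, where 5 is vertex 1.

3

Grow the tree from 5 using Prim:
Step 1: frontier [2—5 2, 5—6 11, 5—7 14] → take 2—5 (2); add 2.
Step 2: frontier [5—6 11, 5—7 14] → take 5—6 (11); add 6.
Step 3: frontier [5—7 14, 1—6 13, 4—6 14, 6—7 14] → take 1—6 (13); add 1.
Step 4: frontier [1—3 1, 1—4 10, 1—7 15, 5—7 14, 4—6 14, 6—7 14] → take 1—3 (1); add 3.
Step 5: frontier [1—4 10, 1—7 15, 3—4 3, 5—7 14, 4—6 14, 6—7 14] → take 3—4 (3); add 4.
Step 6: frontier [1—7 15, 4—7 14, 5—7 14, 6—7 14] → take 4—7 (14); add 7.
Vertex order: 5, 2, 6, 1, 3, 4, 7. The 5th vertex is 3.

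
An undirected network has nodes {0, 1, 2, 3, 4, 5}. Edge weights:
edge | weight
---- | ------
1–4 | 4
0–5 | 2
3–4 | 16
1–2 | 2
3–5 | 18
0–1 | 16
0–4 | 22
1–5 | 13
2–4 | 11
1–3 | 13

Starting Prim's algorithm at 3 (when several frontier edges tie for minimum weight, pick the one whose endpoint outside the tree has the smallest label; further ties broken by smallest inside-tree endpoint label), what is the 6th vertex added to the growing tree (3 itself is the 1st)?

Grow the tree from 3 using Prim:
Step 1: frontier [1–3 13, 3–4 16, 3–5 18] → take 1–3 (13); add 1.
Step 2: frontier [1–2 2, 1–4 4, 1–5 13, 0–1 16, 3–4 16, 3–5 18] → take 1–2 (2); add 2.
Step 3: frontier [1–4 4, 1–5 13, 0–1 16, 2–4 11, 3–4 16, 3–5 18] → take 1–4 (4); add 4.
Step 4: frontier [1–5 13, 0–1 16, 3–5 18, 0–4 22] → take 1–5 (13); add 5.
Step 5: frontier [0–1 16, 0–4 22, 0–5 2] → take 0–5 (2); add 0.
Vertex order: 3, 1, 2, 4, 5, 0. The 6th vertex is 0.

0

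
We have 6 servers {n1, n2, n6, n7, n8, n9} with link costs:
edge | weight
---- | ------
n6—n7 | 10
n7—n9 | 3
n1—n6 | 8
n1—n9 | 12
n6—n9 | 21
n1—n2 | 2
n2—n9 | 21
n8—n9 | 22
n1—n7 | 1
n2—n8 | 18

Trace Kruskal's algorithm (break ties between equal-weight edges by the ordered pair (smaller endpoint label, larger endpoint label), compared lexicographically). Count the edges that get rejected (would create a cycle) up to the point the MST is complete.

2

Kruskal: consider edges lightest-first.
n1—n7 (1): add. Components now {n1,n7} {n8} {n6} {n2} {n9}
n1—n2 (2): add. Components now {n1,n2,n7} {n8} {n6} {n9}
n7—n9 (3): add. Components now {n1,n2,n7,n9} {n8} {n6}
n1—n6 (8): add. Components now {n1,n2,n6,n7,n9} {n8}
n6—n7 (10): skip — n7 and n6 already connected.
n1—n9 (12): skip — n1 and n9 already connected.
n2—n8 (18): add. Components now {n1,n2,n6,n7,n8,n9}
Edges rejected before the tree was complete: 2.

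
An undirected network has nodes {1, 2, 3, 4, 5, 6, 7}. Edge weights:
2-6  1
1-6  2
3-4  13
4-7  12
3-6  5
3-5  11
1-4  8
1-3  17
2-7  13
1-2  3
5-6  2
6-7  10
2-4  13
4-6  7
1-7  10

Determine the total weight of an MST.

Prim, starting at 3.
Step 1: cheapest edge leaving the tree is 3-6 (5); add 6.
Step 2: cheapest edge leaving the tree is 2-6 (1); add 2.
Step 3: cheapest edge leaving the tree is 1-6 (2); add 1.
Step 4: cheapest edge leaving the tree is 5-6 (2); add 5.
Step 5: cheapest edge leaving the tree is 4-6 (7); add 4.
Step 6: cheapest edge leaving the tree is 1-7 (10); add 7.
MST edges: 3-6, 2-6, 1-6, 5-6, 4-6, 1-7; total weight 5+1+2+2+7+10 = 27.

27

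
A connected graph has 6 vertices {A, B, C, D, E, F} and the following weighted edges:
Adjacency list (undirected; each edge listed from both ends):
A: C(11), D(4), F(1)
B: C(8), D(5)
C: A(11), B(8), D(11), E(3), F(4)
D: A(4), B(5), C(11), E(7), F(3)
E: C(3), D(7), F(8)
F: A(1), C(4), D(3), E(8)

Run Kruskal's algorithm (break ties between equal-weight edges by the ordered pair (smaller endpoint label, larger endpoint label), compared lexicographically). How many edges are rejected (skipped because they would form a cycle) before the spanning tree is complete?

1

Kruskal: consider edges lightest-first.
A F (1): add — endpoints in different components.
C E (3): add — endpoints in different components.
D F (3): add — endpoints in different components.
A D (4): skip — A and D already connected.
C F (4): add — endpoints in different components.
B D (5): add — endpoints in different components.
Edges rejected before the tree was complete: 1.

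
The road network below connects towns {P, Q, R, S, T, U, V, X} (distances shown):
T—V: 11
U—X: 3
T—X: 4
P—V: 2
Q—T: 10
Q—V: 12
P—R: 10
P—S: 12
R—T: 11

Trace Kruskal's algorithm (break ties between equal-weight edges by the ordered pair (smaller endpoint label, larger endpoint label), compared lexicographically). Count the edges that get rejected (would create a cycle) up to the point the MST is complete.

1

Kruskal's algorithm — process edges by increasing weight (ties by edge label):
P—V (2): add — endpoints in different components.
U—X (3): add — endpoints in different components.
T—X (4): add — endpoints in different components.
P—R (10): add — endpoints in different components.
Q—T (10): add — endpoints in different components.
R—T (11): add — endpoints in different components.
T—V (11): skip — T and V already connected.
P—S (12): add — endpoints in different components.
Edges rejected before the tree was complete: 1.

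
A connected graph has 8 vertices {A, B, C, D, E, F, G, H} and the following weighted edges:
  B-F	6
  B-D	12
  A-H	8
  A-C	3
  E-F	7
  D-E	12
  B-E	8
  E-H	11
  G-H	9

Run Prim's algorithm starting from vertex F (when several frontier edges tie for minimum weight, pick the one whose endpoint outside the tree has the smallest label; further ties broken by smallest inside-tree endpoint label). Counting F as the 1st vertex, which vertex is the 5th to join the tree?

Prim's algorithm from F:
Step 1: cheapest edge leaving the tree is B-F (6); add B.
Step 2: cheapest edge leaving the tree is E-F (7); add E.
Step 3: cheapest edge leaving the tree is E-H (11); add H.
Step 4: cheapest edge leaving the tree is A-H (8); add A.
Step 5: cheapest edge leaving the tree is A-C (3); add C.
Step 6: cheapest edge leaving the tree is G-H (9); add G.
Step 7: cheapest edge leaving the tree is B-D (12); add D.
Vertex order: F, B, E, H, A, C, G, D. The 5th vertex is A.

A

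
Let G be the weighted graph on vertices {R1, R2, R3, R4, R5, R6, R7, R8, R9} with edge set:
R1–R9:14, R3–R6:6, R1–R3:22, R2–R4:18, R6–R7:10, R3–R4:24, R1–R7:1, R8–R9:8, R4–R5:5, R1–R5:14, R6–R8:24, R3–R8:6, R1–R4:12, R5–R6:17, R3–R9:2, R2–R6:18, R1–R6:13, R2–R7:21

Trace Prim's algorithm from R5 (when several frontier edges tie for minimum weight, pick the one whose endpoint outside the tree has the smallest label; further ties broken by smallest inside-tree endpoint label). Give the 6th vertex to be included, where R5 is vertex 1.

Prim's algorithm from R5:
Step 1: cheapest edge leaving the tree is R4–R5 (5); add R4.
Step 2: cheapest edge leaving the tree is R1–R4 (12); add R1.
Step 3: cheapest edge leaving the tree is R1–R7 (1); add R7.
Step 4: cheapest edge leaving the tree is R6–R7 (10); add R6.
Step 5: cheapest edge leaving the tree is R3–R6 (6); add R3.
Step 6: cheapest edge leaving the tree is R3–R9 (2); add R9.
Step 7: cheapest edge leaving the tree is R3–R8 (6); add R8.
Step 8: cheapest edge leaving the tree is R2–R4 (18); add R2.
Vertex order: R5, R4, R1, R7, R6, R3, R9, R8, R2. The 6th vertex is R3.

R3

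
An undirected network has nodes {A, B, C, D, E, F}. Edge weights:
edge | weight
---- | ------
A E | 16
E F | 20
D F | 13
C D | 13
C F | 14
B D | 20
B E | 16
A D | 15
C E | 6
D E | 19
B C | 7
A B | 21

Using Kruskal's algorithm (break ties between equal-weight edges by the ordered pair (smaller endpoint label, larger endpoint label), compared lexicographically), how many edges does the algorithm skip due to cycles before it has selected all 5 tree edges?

Kruskal: consider edges lightest-first.
C E (6): add. Components now {A} {B} {C,E} {D} {F}
B C (7): add. Components now {A} {B,C,E} {D} {F}
C D (13): add. Components now {A} {B,C,D,E} {F}
D F (13): add. Components now {A} {B,C,D,E,F}
C F (14): skip — C and F already connected.
A D (15): add. Components now {A,B,C,D,E,F}
Edges rejected before the tree was complete: 1.

1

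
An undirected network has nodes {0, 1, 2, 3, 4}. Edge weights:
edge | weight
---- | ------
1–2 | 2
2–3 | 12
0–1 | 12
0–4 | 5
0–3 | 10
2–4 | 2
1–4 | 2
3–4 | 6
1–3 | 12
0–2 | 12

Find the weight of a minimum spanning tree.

Kruskal: consider edges lightest-first.
1–2 (2): add — endpoints in different components.
1–4 (2): add — endpoints in different components.
2–4 (2): skip — 2 and 4 already connected.
0–4 (5): add — endpoints in different components.
3–4 (6): add — endpoints in different components.
MST edges: 1–2, 1–4, 0–4, 3–4; total weight 2+2+5+6 = 15.

15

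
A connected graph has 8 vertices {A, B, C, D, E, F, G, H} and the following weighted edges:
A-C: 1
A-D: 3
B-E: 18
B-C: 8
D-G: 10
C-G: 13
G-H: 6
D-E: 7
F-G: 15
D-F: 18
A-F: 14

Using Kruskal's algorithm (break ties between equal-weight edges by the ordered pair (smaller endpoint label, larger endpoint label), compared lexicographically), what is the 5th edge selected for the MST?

Sort edges by weight, then run Kruskal:
A-C (1): add — endpoints in different components.
A-D (3): add — endpoints in different components.
G-H (6): add — endpoints in different components.
D-E (7): add — endpoints in different components.
B-C (8): add — endpoints in different components.
D-G (10): add — endpoints in different components.
C-G (13): skip — C and G already connected.
A-F (14): add — endpoints in different components.
The 5th edge added is B-C.

B-C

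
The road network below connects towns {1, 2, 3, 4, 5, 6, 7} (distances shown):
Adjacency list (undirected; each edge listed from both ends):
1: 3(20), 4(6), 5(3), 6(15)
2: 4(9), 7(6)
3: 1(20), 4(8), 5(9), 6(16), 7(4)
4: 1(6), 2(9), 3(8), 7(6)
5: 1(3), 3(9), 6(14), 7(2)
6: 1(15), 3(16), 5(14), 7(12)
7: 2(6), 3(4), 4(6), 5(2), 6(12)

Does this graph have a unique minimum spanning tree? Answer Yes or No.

Kruskal's algorithm — process edges by increasing weight (ties by edge label):
5-7 (2): add — endpoints in different components.
1-5 (3): add — endpoints in different components.
3-7 (4): add — endpoints in different components.
1-4 (6): add — endpoints in different components.
2-7 (6): add — endpoints in different components.
4-7 (6): skip — 4 and 7 already connected.
3-4 (8): skip — 3 and 4 already connected.
2-4 (9): skip — 2 and 4 already connected.
3-5 (9): skip — 3 and 5 already connected.
6-7 (12): add — endpoints in different components.
Non-tree edge 4-7 has weight 6, equal to the heaviest edge on its tree cycle — swapping gives another MST of the same weight. Not unique.

No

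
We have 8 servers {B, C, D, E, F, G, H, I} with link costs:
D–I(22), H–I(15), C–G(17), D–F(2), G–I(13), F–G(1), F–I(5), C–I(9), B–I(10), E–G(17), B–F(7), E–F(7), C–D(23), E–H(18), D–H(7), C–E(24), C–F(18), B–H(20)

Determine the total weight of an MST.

38

Kruskal's algorithm — process edges by increasing weight (ties by edge label):
F–G (1): add — endpoints in different components.
D–F (2): add — endpoints in different components.
F–I (5): add — endpoints in different components.
B–F (7): add — endpoints in different components.
D–H (7): add — endpoints in different components.
E–F (7): add — endpoints in different components.
C–I (9): add — endpoints in different components.
MST edges: F–G, D–F, F–I, B–F, D–H, E–F, C–I; total weight 1+2+5+7+7+7+9 = 38.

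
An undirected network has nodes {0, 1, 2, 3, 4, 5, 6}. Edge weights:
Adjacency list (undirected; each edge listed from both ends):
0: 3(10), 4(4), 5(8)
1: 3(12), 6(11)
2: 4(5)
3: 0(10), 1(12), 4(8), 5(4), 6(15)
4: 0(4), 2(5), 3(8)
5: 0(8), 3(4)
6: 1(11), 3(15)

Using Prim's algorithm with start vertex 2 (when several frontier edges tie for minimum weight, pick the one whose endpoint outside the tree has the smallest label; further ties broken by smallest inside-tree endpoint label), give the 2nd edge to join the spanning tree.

0-4

Grow the tree from 2 using Prim:
Step 1: frontier [2-4 5] → take 2-4 (5); add 4.
Step 2: frontier [0-4 4, 3-4 8] → take 0-4 (4); add 0.
Step 3: frontier [0-5 8, 0-3 10, 3-4 8] → take 3-4 (8); add 3.
Step 4: frontier [0-5 8, 3-5 4, 1-3 12, 3-6 15] → take 3-5 (4); add 5.
Step 5: frontier [1-3 12, 3-6 15] → take 1-3 (12); add 1.
Step 6: frontier [1-6 11, 3-6 15] → take 1-6 (11); add 6.
The 2nd edge added is 0-4.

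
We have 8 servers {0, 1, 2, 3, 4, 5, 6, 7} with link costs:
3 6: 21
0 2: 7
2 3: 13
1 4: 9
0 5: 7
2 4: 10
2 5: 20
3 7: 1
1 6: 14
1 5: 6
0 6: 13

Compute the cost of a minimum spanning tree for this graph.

56

Kruskal's algorithm — process edges by increasing weight (ties by edge label):
3 7 (1): add — endpoints in different components.
1 5 (6): add — endpoints in different components.
0 2 (7): add — endpoints in different components.
0 5 (7): add — endpoints in different components.
1 4 (9): add — endpoints in different components.
2 4 (10): skip — 2 and 4 already connected.
0 6 (13): add — endpoints in different components.
2 3 (13): add — endpoints in different components.
MST edges: 3 7, 1 5, 0 2, 0 5, 1 4, 0 6, 2 3; total weight 1+6+7+7+9+13+13 = 56.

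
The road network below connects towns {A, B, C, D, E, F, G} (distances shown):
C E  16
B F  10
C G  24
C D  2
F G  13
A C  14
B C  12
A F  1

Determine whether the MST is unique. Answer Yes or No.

Kruskal: consider edges lightest-first.
A F (1): add. Components now {A,F} {B} {C} {D} {E} {G}
C D (2): add. Components now {A,F} {B} {C,D} {E} {G}
B F (10): add. Components now {A,B,F} {C,D} {E} {G}
B C (12): add. Components now {A,B,C,D,F} {E} {G}
F G (13): add. Components now {A,B,C,D,F,G} {E}
A C (14): skip — A and C already connected.
C E (16): add. Components now {A,B,C,D,E,F,G}
Every non-tree edge has weight strictly greater than the heaviest edge on the tree path between its endpoints, so the MST is unique.

Yes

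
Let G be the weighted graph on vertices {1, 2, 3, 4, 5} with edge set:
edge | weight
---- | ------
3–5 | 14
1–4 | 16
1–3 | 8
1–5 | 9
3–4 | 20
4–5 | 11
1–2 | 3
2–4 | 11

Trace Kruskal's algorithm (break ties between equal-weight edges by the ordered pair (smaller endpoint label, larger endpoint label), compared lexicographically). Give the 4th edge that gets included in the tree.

2-4

Kruskal's algorithm — process edges by increasing weight (ties by edge label):
1–2 (3): add. Components now {1,2} {3} {4} {5}
1–3 (8): add. Components now {1,2,3} {4} {5}
1–5 (9): add. Components now {1,2,3,5} {4}
2–4 (11): add. Components now {1,2,3,4,5}
The 4th edge added is 2–4.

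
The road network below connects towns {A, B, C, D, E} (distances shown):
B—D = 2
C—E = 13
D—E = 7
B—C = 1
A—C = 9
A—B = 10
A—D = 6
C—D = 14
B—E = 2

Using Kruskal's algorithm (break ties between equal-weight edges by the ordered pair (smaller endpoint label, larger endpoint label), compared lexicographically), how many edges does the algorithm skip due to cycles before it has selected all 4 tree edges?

Kruskal: consider edges lightest-first.
B—C (1): add — endpoints in different components.
B—D (2): add — endpoints in different components.
B—E (2): add — endpoints in different components.
A—D (6): add — endpoints in different components.
Edges rejected before the tree was complete: 0.

0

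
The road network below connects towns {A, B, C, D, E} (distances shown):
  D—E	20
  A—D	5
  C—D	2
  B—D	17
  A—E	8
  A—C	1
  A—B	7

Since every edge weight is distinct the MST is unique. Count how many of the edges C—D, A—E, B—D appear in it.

Kruskal's algorithm — process edges by increasing weight (ties by edge label):
A—C (1): add. Components now {A,C} {B} {D} {E}
C—D (2): add. Components now {A,C,D} {B} {E}
A—D (5): skip — A and D already connected.
A—B (7): add. Components now {A,B,C,D} {E}
A—E (8): add. Components now {A,B,C,D,E}
MST edge set: {A—C, C—D, A—B, A—E}.
Of the listed edges, {C—D, A—E} are in the MST → 2.

2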